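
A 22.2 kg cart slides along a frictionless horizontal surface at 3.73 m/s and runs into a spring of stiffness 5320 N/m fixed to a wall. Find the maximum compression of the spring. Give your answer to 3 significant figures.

Conservation of energy between contact and max compression: ½mv² = ½kx²
x = v√(m/k) = 3.73 × √(22.2/5320) = 0.2410 m

x = 0.241 m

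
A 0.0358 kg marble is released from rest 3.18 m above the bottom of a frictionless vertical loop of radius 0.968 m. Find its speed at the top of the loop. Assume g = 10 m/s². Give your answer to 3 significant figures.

Energy conservation: mgh = ½mv_top² + mg(2r)
v_top² = 2g(h − 2r) = 2(10)(3.18 − 1.936) = 24.88
v_top = 4.988 m/s

v = 4.99 m/s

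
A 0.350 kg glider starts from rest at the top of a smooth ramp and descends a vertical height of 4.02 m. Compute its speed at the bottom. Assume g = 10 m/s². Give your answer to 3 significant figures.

Energy conservation between the two points: mgh = ½mv²
v = √(2gh) = √(2 × 10 × 4.02) = √80.400 = 8.967 m/s

v = 8.97 m/s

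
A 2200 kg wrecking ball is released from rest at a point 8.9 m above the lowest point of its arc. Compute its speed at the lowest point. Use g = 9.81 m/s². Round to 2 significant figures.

By conservation of mechanical energy, mgh = ½mv²
The mass cancels from both sides.
v = √(2gh) = √(2 × 9.81 × 8.9) = √174.62 = 13.21 m/s

v = 13 m/s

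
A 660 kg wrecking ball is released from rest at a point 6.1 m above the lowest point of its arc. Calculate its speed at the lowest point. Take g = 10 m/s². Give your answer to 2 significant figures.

v = 11 m/s

Mechanical energy is conserved (no friction): mgh = ½mv²
v = √(2gh) = √(2 × 10 × 6.1) = √122.00 = 11.05 m/s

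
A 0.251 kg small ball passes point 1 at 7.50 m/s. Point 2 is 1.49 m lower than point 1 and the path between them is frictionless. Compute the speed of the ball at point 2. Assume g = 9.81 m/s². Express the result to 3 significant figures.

Energy conservation between the two points: ½mv₀² + mgh = ½mv²
v² = v₀² + 2gh = (7.50)² + 2(9.81)(1.49) = 85.484
v = √85.484 = 9.246 m/s

v = 9.25 m/s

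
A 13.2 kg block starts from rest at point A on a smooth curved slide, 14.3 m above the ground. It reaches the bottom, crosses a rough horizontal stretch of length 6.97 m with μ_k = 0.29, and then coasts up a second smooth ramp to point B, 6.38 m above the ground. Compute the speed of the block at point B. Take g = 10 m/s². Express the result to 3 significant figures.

Energy at A: mgh₁ = (13.2)(10)(14.3) = 1887.6 J
Friction loss: W_f = μ_k mg d = 266.8 J
At B: ½mv² + mgh₂ = mgh₁ − W_f
½mv² = 1887.6 − 266.8 − 842.16 = 778.63 J
v = √(2 × 778.63/13.2) = 10.86 m/s

v = 10.9 m/s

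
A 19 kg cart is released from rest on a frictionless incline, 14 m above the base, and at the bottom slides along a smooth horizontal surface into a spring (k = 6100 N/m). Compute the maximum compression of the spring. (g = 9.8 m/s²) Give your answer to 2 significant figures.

At max compression the cart is momentarily at rest: mgh = ½kx²
x = √(2mgh/k) = √(2 × 19 × 9.8 × 14 / 6100) = 0.9245 m

x = 0.92 m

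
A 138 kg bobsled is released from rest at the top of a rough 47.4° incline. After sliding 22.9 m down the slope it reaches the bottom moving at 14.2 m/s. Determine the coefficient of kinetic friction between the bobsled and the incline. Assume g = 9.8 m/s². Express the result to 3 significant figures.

The energy dissipated by friction is the PE lost minus the KE gained:
mgL sinθ = 22797 J; ½mv² = 13913 J
W_f = 22797 − 13913 = 8884 J
μ_k = W_f/(mg cosθ · L) = 8884/(915.4 × 22.9) = 0.4238

μ_k = 0.424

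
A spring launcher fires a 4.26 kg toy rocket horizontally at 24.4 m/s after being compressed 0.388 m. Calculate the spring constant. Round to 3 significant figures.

k = 16800 N/m

½kx² = ½mv²
k = mv²/x² = (4.26)(24.4)²/(0.388)² = 16847 N/m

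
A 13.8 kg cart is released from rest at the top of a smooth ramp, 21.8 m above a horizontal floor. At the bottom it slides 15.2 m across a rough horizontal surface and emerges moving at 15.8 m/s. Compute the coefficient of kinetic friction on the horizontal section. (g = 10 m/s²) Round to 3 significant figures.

μ_k = 0.613

Energy at the top = energy at the end + work done against friction:
mgh = ½mv² + μ_k m g d
mgh = 3008.4 J; ½mv² = 1722.5 J
W_f = 3008.4 − 1722.5 = 1286 J
μ_k = W_f/(mg·d) = 1286/(138.0 × 15.2) = 0.6130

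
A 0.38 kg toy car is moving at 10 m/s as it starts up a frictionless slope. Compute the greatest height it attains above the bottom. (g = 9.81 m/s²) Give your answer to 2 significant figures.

By energy conservation, ½mv² = mgh
h = v²/(2g) = 10²/(2 × 9.81) = 5.097 m

h = 5.1 m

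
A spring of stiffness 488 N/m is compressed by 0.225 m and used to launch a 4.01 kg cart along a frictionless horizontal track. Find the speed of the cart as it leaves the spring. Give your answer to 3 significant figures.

Conservation of energy: ½kx² = ½mv²
v = x√(k/m) = 0.225 × √(488/4.01) = 2.482 m/s

v = 2.48 m/s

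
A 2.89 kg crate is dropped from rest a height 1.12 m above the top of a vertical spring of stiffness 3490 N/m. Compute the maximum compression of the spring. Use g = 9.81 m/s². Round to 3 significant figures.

Take the reference level at the top of the uncompressed spring. At max compression the crate has fallen H + x and is momentarily at rest:
mg(H + x) = ½kx²
½(3490)x² − (2.89)(9.81)x − (2.89)(9.81)(1.12) = 0
1745x² − 28.35x − 31.75 = 0
x = [28.35 + √(803.8 + 221636)]/(2 × 1745) = 0.1433 m

x = 0.143 m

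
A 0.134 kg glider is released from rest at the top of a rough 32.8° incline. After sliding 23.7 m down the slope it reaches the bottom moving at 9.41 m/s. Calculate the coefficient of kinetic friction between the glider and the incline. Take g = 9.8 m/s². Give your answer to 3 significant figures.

μ_k = 0.418

Energy balance down the incline: mg L sinθ − ½mv² = μ_k (mg cosθ) L
mgL sinθ = 16.859 J; ½mv² = 5.9327 J
W_f = 16.859 − 5.9327 = 10.93 J
μ_k = W_f/(mg cosθ · L) = 10.93/(1.104 × 23.7) = 0.4177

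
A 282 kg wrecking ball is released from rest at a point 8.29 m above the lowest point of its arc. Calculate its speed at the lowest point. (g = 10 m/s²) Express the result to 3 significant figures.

Energy conservation between the two points: mgh = ½mv²
v = √(2gh) = √(2 × 10 × 8.29) = √165.80 = 12.88 m/s

v = 12.9 m/s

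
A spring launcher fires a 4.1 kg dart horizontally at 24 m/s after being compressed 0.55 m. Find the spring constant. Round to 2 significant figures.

k = 7800 N/m

Energy stored in the spring equals the launch KE: ½kx² = ½mv²
k = mv²/x² = (4.1)(24)²/(0.55)² = 7807 N/m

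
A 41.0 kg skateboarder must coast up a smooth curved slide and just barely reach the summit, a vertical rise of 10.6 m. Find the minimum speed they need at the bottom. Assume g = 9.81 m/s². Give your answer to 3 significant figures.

v = 14.4 m/s

At the top they are momentarily at rest, so all KE converts to PE: ½mv² = mgh
v = √(2gh) = √(2 × 9.81 × 10.6) = 14.42 m/s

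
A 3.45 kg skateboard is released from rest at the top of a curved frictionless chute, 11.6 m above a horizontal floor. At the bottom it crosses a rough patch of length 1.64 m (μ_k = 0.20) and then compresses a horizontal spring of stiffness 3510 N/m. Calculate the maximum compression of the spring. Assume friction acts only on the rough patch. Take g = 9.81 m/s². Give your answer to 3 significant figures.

x = 0.466 m

Initial energy: E₁ = mgh = (3.45)(9.81)(11.6) = 392.60 J
Friction removes W_f = μ_k mg d = (0.20)(3.45)(9.81)(1.64) = 11.10 J
Energy reaching the spring: E = 392.60 − 11.10 = 381.50 J
At max compression ½kx² = E ⇒ x = √(2E/k) = √(2 × 381.50/3510) = 0.4662 m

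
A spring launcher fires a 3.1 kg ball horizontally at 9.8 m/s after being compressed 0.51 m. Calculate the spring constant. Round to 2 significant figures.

½kx² = ½mv²
k = mv²/x² = (3.1)(9.8)²/(0.51)² = 1145 N/m

k = 1100 N/m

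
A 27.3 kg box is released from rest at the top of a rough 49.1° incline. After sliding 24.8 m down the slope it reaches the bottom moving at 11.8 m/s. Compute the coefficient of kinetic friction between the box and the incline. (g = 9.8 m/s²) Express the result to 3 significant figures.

μ_k = 0.717

mgh = ½mv² + μ_k (mg cosθ) L, with h = L sinθ
mgL sinθ = 5015.1 J; ½mv² = 1900.6 J
W_f = 5015.1 − 1900.6 = 3114 J
μ_k = W_f/(mg cosθ · L) = 3114/(175.2 × 24.8) = 0.7169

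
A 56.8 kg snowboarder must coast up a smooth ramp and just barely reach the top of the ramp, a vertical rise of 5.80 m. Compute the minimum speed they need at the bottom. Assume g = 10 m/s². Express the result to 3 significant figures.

At the top they are momentarily at rest, so all KE converts to PE: ½mv² = mgh
v = √(2gh) = √(2 × 10 × 5.80) = 10.77 m/s

v = 10.8 m/s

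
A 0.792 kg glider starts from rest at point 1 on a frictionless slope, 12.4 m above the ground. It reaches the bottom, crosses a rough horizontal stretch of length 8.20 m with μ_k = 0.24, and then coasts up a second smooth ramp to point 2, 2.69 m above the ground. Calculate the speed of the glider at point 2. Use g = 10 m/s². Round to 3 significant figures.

Energy at 1: mgh₁ = (0.792)(10)(12.4) = 98.208 J
Friction loss: W_f = μ_k mg d = 15.59 J
At 2: ½mv² + mgh₂ = mgh₁ − W_f
½mv² = 98.208 − 15.59 − 21.305 = 61.317 J
v = √(2 × 61.317/0.792) = 12.44 m/s

v = 12.4 m/s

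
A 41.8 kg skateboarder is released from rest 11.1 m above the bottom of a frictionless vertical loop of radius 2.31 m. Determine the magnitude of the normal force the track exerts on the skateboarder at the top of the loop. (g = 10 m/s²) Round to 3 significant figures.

N = 1930 N

Energy from release to top (height 2r): mgh = ½mv_top² + mg(2r)
v_top² = 2g(h − 2r) = 2(10)(11.1 − 4.620) = 129.60 m²/s²
At the top, both N and weight point toward the centre: N + mg = mv_top²/r
N = m(v_top²/r − g) = 41.8(129.60/2.31 − 10) = 1927 N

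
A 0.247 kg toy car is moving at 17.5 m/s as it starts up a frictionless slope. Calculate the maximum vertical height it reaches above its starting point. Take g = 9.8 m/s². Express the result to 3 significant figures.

Setting KE at the bottom equal to PE gained: ½mv² = mgh
h = v²/(2g) = 17.5²/(2 × 9.8) = 15.62 m

h = 15.6 m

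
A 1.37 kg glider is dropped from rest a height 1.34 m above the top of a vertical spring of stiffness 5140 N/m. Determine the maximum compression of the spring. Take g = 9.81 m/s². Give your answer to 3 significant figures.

Measuring PE from the top of the relaxed spring, at max compression the glider has dropped H + x with zero KE, so:
mg(H + x) = ½kx²
½(5140)x² − (1.37)(9.81)x − (1.37)(9.81)(1.34) = 0
2570x² − 13.44x − 18.01 = 0
x = [13.44 + √(180.6 + 185135)]/(2 × 2570) = 0.08637 m

x = 0.0864 m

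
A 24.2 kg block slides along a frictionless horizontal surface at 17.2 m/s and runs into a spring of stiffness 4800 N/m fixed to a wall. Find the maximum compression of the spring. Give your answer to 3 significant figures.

At max compression the block is momentarily at rest: ½mv² = ½kx²
x = v√(m/k) = 17.2 × √(24.2/4800) = 1.221 m

x = 1.22 m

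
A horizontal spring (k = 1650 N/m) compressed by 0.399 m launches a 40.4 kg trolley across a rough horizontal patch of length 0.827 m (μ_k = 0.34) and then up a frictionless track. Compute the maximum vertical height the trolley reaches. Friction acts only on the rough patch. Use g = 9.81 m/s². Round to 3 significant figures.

h = 0.0502 m

Spring energy: E₀ = ½kx² = ½(1650)(0.399)² = 131.34 J
Friction: W_f = μ_k mg d = (0.34)(40.4)(9.81)(0.827) = 111.4 J
Energy at base of ramp: E = 131.34 − 111.4 = 19.902 J
At max height all remaining energy is PE: mgh = E ⇒ h = E/(mg) = 19.902/(40.4 × 9.81) = 0.05022 m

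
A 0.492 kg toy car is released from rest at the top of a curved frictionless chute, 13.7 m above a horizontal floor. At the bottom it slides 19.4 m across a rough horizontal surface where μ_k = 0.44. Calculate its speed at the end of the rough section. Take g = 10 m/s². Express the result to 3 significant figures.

Applying the work–energy principle:
mgh = ½mv² + μ_k m g d
W_f = μ_k mg d = (0.44)(0.492)(10)(19.4) = 42.00 J
½mv² = mgh − W_f = 67.404 − 42.00 = 25.407 J
v = √(2 × 25.407/0.492) = 10.16 m/s

v = 10.2 m/s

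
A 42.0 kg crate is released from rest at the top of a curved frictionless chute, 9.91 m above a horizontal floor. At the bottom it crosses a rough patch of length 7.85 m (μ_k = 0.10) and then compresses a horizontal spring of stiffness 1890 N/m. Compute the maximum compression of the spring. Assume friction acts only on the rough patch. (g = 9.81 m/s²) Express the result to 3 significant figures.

x = 1.99 m

Initial energy: E₁ = mgh = (42.0)(9.81)(9.91) = 4083.1 J
Friction removes W_f = μ_k mg d = (0.10)(42.0)(9.81)(7.85) = 323.4 J
Energy reaching the spring: E = 4083.1 − 323.4 = 3759.7 J
At max compression ½kx² = E ⇒ x = √(2E/k) = √(2 × 3759.7/1890) = 1.995 m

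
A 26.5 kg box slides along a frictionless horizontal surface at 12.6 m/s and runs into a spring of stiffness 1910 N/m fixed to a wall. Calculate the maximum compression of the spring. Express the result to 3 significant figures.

x = 1.48 m

At max compression the box is momentarily at rest: ½mv² = ½kx²
x = v√(m/k) = 12.6 × √(26.5/1910) = 1.484 m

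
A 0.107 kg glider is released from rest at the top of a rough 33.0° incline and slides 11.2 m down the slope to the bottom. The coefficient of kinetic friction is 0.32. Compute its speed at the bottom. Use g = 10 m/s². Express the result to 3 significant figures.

v = 7.87 m/s

Energy: mgh = ½mv² + W_f, with h = L sinθ and W_f = μ_k (mg cosθ) L
mgh = mgL sinθ = (0.107)(10)(11.2)sin33.0° = 6.5270 J
W_f = μ_k mg cosθ · L = (0.32)(0.107)(10)cos33.0°·11.2 = 3.216 J
½mv² = 6.5270 − 3.216 = 3.3108 J
v = √(2 × 3.3108/0.107) = 7.867 m/s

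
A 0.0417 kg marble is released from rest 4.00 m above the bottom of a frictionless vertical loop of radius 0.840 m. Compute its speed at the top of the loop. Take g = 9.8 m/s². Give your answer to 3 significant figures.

Energy conservation: mgh = ½mv_top² + mg(2r)
v_top² = 2g(h − 2r) = 2(9.8)(4.00 − 1.680) = 45.47
v_top = 6.743 m/s

v = 6.74 m/s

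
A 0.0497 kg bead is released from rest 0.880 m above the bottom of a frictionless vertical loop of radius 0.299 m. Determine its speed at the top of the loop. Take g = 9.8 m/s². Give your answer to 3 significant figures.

Energy conservation: mgh = ½mv_top² + mg(2r)
v_top² = 2g(h − 2r) = 2(9.8)(0.880 − 0.5980) = 5.527
v_top = 2.351 m/s

v = 2.35 m/s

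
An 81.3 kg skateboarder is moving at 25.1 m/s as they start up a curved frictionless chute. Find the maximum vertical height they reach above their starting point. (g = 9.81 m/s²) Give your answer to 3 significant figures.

h = 32.1 m

Setting KE at the bottom equal to PE gained: ½mv² = mgh
h = v²/(2g) = 25.1²/(2 × 9.81) = 32.11 m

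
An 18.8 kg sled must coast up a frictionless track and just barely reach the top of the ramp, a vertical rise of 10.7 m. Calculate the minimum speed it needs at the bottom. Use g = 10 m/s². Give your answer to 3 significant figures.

v = 14.6 m/s

At the top it is momentarily at rest, so all KE converts to PE: ½mv² = mgh
v = √(2gh) = √(2 × 10 × 10.7) = 14.63 m/s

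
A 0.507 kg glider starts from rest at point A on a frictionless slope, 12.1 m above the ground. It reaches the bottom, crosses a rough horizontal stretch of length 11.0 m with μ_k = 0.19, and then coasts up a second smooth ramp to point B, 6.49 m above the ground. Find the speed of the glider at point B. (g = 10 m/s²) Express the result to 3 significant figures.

Energy at A: mgh₁ = (0.507)(10)(12.1) = 61.347 J
Friction loss: W_f = μ_k mg d = 10.60 J
At B: ½mv² + mgh₂ = mgh₁ − W_f
½mv² = 61.347 − 10.60 − 32.904 = 17.846 J
v = √(2 × 17.846/0.507) = 8.390 m/s

v = 8.39 m/s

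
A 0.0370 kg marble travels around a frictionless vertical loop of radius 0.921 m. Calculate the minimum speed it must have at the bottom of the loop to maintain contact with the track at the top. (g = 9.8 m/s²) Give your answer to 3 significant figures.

v = 6.72 m/s

At the top: mg = mv_top²/r ⇒ v_top² = gr = 9.026 m²/s²
Energy from bottom to top (height 2r): ½mv_bot² = ½mv_top² + mg(2r)
v_bot² = gr + 4gr = 5gr = 45.13
v_bot = √(5gr) = 6.718 m/s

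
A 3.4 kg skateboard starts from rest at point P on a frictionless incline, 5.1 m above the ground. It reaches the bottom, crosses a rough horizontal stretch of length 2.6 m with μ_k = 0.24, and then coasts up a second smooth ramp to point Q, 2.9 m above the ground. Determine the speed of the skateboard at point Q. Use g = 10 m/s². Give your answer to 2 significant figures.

v = 5.6 m/s

Energy at P: mgh₁ = (3.4)(10)(5.1) = 173.40 J
Friction loss: W_f = μ_k mg d = 21.22 J
At Q: ½mv² + mgh₂ = mgh₁ − W_f
½mv² = 173.40 − 21.22 − 98.600 = 53.584 J
v = √(2 × 53.584/3.4) = 5.614 m/s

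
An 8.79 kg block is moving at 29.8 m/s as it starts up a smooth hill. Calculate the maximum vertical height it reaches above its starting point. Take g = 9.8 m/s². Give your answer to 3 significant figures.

h = 45.3 m

Setting KE at the bottom equal to PE gained: ½mv² = mgh
h = v²/(2g) = 29.8²/(2 × 9.8) = 45.31 m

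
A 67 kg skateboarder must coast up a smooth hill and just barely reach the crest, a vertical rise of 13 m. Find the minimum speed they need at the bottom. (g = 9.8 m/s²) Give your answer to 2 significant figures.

At the top they are momentarily at rest, so all KE converts to PE: ½mv² = mgh
v = √(2gh) = √(2 × 9.8 × 13) = 15.96 m/s

v = 16 m/s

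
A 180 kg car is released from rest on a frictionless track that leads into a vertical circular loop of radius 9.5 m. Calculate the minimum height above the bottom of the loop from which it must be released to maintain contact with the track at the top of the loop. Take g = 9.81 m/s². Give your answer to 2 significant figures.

h = 24 m

At the top, for minimum speed gravity alone supplies the centripetal force: mg = mv_top²/r ⇒ v_top² = gr = 93.20 m²/s²
Energy conservation from release height h to the top (height 2r): mgh = ½mv_top² + mg(2r)
h = v_top²/(2g) + 2r = r/2 + 2r = 5r/2 = 23.75 m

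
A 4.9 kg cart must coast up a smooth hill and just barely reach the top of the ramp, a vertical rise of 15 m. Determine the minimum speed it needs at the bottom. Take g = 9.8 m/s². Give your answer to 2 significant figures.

v = 17 m/s

At the top it is momentarily at rest, so all KE converts to PE: ½mv² = mgh
v = √(2gh) = √(2 × 9.8 × 15) = 17.15 m/s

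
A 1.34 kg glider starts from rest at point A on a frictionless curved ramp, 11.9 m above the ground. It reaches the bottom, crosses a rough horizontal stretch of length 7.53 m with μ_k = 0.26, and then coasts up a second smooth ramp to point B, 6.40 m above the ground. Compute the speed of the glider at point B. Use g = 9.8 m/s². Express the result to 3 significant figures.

v = 8.33 m/s

Energy at A: mgh₁ = (1.34)(9.8)(11.9) = 156.27 J
Friction loss: W_f = μ_k mg d = 25.71 J
At B: ½mv² + mgh₂ = mgh₁ − W_f
½mv² = 156.27 − 25.71 − 84.045 = 46.516 J
v = √(2 × 46.516/1.34) = 8.332 m/s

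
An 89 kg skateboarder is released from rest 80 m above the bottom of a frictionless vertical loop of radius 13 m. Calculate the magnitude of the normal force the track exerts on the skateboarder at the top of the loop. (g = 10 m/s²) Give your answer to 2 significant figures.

Energy from release to top (height 2r): mgh = ½mv_top² + mg(2r)
v_top² = 2g(h − 2r) = 2(10)(80 − 26.00) = 1080.0 m²/s²
At the top, both N and weight point toward the centre: N + mg = mv_top²/r
N = m(v_top²/r − g) = 89(1080.0/13 − 10) = 6504 N

N = 6500 N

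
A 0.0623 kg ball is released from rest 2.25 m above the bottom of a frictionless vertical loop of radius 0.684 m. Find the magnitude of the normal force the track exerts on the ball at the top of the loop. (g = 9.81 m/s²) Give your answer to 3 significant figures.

N = 0.965 N

Energy from release to top (height 2r): mgh = ½mv_top² + mg(2r)
v_top² = 2g(h − 2r) = 2(9.81)(2.25 − 1.368) = 17.305 m²/s²
At the top, both N and weight point toward the centre: N + mg = mv_top²/r
N = m(v_top²/r − g) = 0.0623(17.305/0.684 − 9.81) = 0.9650 N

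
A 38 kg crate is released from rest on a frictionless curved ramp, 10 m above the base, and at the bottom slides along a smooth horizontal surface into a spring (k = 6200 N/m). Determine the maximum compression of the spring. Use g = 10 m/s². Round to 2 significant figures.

Energy conservation (no friction) from release to max compression: mgh = ½kx²
x = √(2mgh/k) = √(2 × 38 × 10 × 10 / 6200) = 1.107 m

x = 1.1 m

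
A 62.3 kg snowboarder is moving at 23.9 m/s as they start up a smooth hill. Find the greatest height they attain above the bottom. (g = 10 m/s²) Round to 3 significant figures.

h = 28.6 m

Setting KE at the bottom equal to PE gained: ½mv² = mgh
h = v²/(2g) = 23.9²/(2 × 10) = 28.56 m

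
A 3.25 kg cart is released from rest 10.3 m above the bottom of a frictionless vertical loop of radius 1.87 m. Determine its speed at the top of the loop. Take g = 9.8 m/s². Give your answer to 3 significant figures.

v = 11.3 m/s

Energy conservation: mgh = ½mv_top² + mg(2r)
v_top² = 2g(h − 2r) = 2(9.8)(10.3 − 3.740) = 128.6
v_top = 11.34 m/s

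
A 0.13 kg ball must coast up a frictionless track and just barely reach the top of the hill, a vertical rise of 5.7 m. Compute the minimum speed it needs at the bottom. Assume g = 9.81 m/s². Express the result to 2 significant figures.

v = 11 m/s

At the top it is momentarily at rest, so all KE converts to PE: ½mv² = mgh
v = √(2gh) = √(2 × 9.81 × 5.7) = 10.58 m/s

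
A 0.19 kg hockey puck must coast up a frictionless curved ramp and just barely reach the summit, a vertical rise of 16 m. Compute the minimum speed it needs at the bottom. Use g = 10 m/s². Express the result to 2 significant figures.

v = 18 m/s

At the top it is momentarily at rest, so all KE converts to PE: ½mv² = mgh
v = √(2gh) = √(2 × 10 × 16) = 17.89 m/s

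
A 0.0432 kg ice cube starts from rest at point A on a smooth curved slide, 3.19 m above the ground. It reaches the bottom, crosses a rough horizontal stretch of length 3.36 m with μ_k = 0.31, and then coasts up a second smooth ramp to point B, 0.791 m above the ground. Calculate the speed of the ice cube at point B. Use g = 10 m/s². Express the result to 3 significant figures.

Energy at A: mgh₁ = (0.0432)(10)(3.19) = 1.3781 J
Friction loss: W_f = μ_k mg d = 0.4500 J
At B: ½mv² + mgh₂ = mgh₁ − W_f
½mv² = 1.3781 − 0.4500 − 0.34171 = 0.58640 J
v = √(2 × 0.58640/0.0432) = 5.210 m/s

v = 5.21 m/s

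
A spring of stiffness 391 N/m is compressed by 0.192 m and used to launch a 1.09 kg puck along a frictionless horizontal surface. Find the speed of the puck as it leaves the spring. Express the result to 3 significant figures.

Spring PE converts entirely to kinetic energy: ½kx² = ½mv²
v = x√(k/m) = 0.192 × √(391/1.09) = 3.636 m/s

v = 3.64 m/s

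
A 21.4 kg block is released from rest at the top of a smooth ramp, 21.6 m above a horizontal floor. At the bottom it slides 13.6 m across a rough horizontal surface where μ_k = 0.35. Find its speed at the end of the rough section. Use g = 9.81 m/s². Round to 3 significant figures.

Energy bookkeeping (friction removes W_f = μ_k N d):
mgh = ½mv² + μ_k m g d
W_f = μ_k mg d = (0.35)(21.4)(9.81)(13.6) = 999.3 J
½mv² = mgh − W_f = 4534.6 − 999.3 = 3535.3 J
v = √(2 × 3535.3/21.4) = 18.18 m/s

v = 18.2 m/s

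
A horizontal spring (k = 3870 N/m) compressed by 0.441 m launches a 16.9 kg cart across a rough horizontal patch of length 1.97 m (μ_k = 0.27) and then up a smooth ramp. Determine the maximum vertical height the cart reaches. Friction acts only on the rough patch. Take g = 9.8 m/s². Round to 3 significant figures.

Spring energy: E₀ = ½kx² = ½(3870)(0.441)² = 376.32 J
Friction: W_f = μ_k mg d = (0.27)(16.9)(9.8)(1.97) = 88.09 J
Energy at base of ramp: E = 376.32 − 88.09 = 288.23 J
At max height all remaining energy is PE: mgh = E ⇒ h = E/(mg) = 288.23/(16.9 × 9.8) = 1.740 m

h = 1.74 m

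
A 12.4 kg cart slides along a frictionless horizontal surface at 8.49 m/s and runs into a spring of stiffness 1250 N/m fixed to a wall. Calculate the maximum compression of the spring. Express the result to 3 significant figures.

x = 0.846 m

All KE is stored as spring PE at maximum compression: ½mv² = ½kx²
x = v√(m/k) = 8.49 × √(12.4/1250) = 0.8456 m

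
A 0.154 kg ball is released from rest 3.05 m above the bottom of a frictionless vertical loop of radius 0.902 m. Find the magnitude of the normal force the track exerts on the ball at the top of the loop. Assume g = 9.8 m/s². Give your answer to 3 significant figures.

Energy from release to top (height 2r): mgh = ½mv_top² + mg(2r)
v_top² = 2g(h − 2r) = 2(9.8)(3.05 − 1.804) = 24.422 m²/s²
At the top, both N and weight point toward the centre: N + mg = mv_top²/r
N = m(v_top²/r − g) = 0.154(24.422/0.902 − 9.8) = 2.660 N

N = 2.66 N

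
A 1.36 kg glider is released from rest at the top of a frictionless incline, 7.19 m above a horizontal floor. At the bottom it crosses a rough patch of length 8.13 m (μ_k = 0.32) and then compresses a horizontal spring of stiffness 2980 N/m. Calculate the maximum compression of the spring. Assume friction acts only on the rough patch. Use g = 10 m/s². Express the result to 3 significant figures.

Initial energy: E₁ = mgh = (1.36)(10)(7.19) = 97.784 J
Friction removes W_f = μ_k mg d = (0.32)(1.36)(10)(8.13) = 35.38 J
Energy reaching the spring: E = 97.784 − 35.38 = 62.402 J
At max compression ½kx² = E ⇒ x = √(2E/k) = √(2 × 62.402/2980) = 0.2046 m

x = 0.205 m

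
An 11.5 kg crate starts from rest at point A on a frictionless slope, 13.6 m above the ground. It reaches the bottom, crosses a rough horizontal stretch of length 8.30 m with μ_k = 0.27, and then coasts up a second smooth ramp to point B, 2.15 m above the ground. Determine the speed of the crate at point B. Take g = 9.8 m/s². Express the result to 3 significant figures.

v = 13.4 m/s

Energy at A: mgh₁ = (11.5)(9.8)(13.6) = 1532.7 J
Friction loss: W_f = μ_k mg d = 252.6 J
At B: ½mv² + mgh₂ = mgh₁ − W_f
½mv² = 1532.7 − 252.6 − 242.31 = 1037.9 J
v = √(2 × 1037.9/11.5) = 13.43 m/s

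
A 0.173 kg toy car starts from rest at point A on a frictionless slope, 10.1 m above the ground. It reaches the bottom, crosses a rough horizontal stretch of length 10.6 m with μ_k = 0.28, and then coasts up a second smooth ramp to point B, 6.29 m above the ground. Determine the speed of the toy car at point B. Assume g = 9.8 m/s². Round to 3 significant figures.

Energy at A: mgh₁ = (0.173)(9.8)(10.1) = 17.124 J
Friction loss: W_f = μ_k mg d = 5.032 J
At B: ½mv² + mgh₂ = mgh₁ − W_f
½mv² = 17.124 − 5.032 − 10.664 = 1.4275 J
v = √(2 × 1.4275/0.173) = 4.062 m/s

v = 4.06 m/s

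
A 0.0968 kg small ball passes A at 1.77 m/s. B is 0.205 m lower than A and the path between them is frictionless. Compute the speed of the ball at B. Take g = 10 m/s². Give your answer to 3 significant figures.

Mechanical energy is conserved (no friction): ½mv₀² + mgh = ½mv²
v² = v₀² + 2gh = (1.77)² + 2(10)(0.205) = 7.2329
v = √7.2329 = 2.689 m/s

v = 2.69 m/s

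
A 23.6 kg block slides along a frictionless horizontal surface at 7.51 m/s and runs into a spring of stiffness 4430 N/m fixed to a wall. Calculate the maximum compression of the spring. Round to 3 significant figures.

x = 0.548 m

All KE is stored as spring PE at maximum compression: ½mv² = ½kx²
x = v√(m/k) = 7.51 × √(23.6/4430) = 0.5481 m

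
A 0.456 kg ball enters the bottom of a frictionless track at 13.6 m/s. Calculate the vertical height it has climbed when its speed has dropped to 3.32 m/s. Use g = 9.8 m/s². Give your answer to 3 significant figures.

h = 8.87 m

Conservation of energy: ½mv₁² = ½mv₂² + mgh
h = (v₁² − v₂²)/(2g) = (13.6² − 3.32²)/(2 × 9.8) = 8.874 m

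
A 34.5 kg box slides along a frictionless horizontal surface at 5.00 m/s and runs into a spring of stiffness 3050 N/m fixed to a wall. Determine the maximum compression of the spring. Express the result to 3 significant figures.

At max compression the box is momentarily at rest: ½mv² = ½kx²
x = v√(m/k) = 5.00 × √(34.5/3050) = 0.5318 m

x = 0.532 m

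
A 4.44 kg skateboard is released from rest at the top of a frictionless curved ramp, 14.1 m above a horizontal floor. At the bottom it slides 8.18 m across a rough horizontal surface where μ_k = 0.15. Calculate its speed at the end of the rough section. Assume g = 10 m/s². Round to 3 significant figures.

v = 16.0 m/s

Applying the work–energy principle:
mgh = ½mv² + μ_k m g d
W_f = μ_k mg d = (0.15)(4.44)(10)(8.18) = 54.48 J
½mv² = mgh − W_f = 626.04 − 54.48 = 571.56 J
v = √(2 × 571.56/4.44) = 16.05 m/s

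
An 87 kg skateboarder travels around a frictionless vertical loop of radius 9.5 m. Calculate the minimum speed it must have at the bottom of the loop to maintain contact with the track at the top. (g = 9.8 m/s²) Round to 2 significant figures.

v = 22 m/s

At the top: mg = mv_top²/r ⇒ v_top² = gr = 93.10 m²/s²
Energy from bottom to top (height 2r): ½mv_bot² = ½mv_top² + mg(2r)
v_bot² = gr + 4gr = 5gr = 465.5
v_bot = √(5gr) = 21.58 m/s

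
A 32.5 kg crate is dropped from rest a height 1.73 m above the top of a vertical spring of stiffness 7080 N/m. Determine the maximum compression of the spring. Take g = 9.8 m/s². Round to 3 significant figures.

Let x be the compression. The total drop is H + x, and the crate is instantaneously at rest at max compression, so energy conservation gives:
mg(H + x) = ½kx²
½(7080)x² − (32.5)(9.8)x − (32.5)(9.8)(1.73) = 0
3540x² − 318.5x − 551.0 = 0
x = [318.5 + √(101442 + 7.8022e+06)]/(2 × 3540) = 0.4421 m

x = 0.442 m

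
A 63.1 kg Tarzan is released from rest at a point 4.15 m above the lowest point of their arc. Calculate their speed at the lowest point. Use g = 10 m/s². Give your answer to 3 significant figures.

Equating total energy at the two states: mgh = ½mv²
The mass cancels from both sides.
v = √(2gh) = √(2 × 10 × 4.15) = √83.000 = 9.110 m/s

v = 9.11 m/s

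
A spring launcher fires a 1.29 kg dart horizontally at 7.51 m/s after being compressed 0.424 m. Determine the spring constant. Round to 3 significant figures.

Energy stored in the spring equals the launch KE: ½kx² = ½mv²
k = mv²/x² = (1.29)(7.51)²/(0.424)² = 404.7 N/m

k = 405 N/m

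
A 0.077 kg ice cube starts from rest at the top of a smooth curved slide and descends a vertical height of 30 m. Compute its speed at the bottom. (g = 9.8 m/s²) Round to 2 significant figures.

v = 24 m/s

Energy conservation between the two points: mgh = ½mv²
v = √(2gh) = √(2 × 9.8 × 30) = √588.00 = 24.25 m/s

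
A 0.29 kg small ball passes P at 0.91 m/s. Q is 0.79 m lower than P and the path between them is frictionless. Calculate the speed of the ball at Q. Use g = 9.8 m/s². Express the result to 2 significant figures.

Mechanical energy is conserved (no friction): ½mv₀² + mgh = ½mv²
v² = v₀² + 2gh = (0.91)² + 2(9.8)(0.79) = 16.312
v = √16.312 = 4.039 m/s

v = 4.0 m/s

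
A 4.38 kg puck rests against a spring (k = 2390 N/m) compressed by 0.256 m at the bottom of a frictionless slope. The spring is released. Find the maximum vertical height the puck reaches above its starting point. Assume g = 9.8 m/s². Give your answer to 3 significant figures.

At maximum height the puck is at rest, so ½kx² = mgh
h = kx²/(2mg) = (2390)(0.256)²/(2 × 4.38 × 9.8) = 1.825 m

h = 1.82 m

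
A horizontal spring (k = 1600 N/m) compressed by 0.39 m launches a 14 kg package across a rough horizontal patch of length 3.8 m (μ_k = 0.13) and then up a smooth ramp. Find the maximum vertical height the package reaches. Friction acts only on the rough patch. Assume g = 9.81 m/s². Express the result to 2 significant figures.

h = 0.39 m

Spring energy: E₀ = ½kx² = ½(1600)(0.39)² = 121.68 J
Friction: W_f = μ_k mg d = (0.13)(14)(9.81)(3.8) = 67.85 J
Energy at base of ramp: E = 121.68 − 67.85 = 53.834 J
At max height all remaining energy is PE: mgh = E ⇒ h = E/(mg) = 53.834/(14 × 9.81) = 0.3920 m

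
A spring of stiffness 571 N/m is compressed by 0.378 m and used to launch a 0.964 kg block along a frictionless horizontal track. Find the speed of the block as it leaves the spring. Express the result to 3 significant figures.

Conservation of energy: ½kx² = ½mv²
v = x√(k/m) = 0.378 × √(571/0.964) = 9.200 m/s

v = 9.20 m/s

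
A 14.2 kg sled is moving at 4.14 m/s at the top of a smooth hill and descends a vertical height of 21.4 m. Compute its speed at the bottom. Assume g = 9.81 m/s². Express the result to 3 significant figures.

Energy conservation between the two points: ½mv₀² + mgh = ½mv²
v² = v₀² + 2gh = (4.14)² + 2(9.81)(21.4) = 437.01
v = √437.01 = 20.90 m/s

v = 20.9 m/s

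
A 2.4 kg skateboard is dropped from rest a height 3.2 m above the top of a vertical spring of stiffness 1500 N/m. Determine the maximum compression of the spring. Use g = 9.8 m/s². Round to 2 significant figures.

Measuring PE from the top of the relaxed spring, at max compression the skateboard has dropped H + x with zero KE, so:
mg(H + x) = ½kx²
½(1500)x² − (2.4)(9.8)x − (2.4)(9.8)(3.2) = 0
750.0x² − 23.52x − 75.26 = 0
x = [23.52 + √(553.2 + 225792)]/(2 × 750.0) = 0.3329 m

x = 0.33 m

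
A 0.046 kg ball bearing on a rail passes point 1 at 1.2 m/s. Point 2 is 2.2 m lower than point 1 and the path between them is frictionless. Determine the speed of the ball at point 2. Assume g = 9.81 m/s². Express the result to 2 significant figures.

Equating total energy at the two states: ½mv₀² + mgh = ½mv²
v² = v₀² + 2gh = (1.2)² + 2(9.81)(2.2) = 44.604
v = √44.604 = 6.679 m/s

v = 6.7 m/s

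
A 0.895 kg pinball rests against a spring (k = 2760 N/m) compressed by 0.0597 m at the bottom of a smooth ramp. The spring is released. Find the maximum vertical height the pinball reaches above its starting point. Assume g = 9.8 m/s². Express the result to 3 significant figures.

Energy conservation from release to the highest point: ½kx² = mgh
h = kx²/(2mg) = (2760)(0.0597)²/(2 × 0.895 × 9.8) = 0.5608 m

h = 0.561 m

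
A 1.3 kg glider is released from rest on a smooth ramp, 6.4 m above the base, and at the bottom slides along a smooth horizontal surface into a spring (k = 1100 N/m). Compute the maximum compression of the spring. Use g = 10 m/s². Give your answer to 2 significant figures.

Energy conservation (no friction) from release to max compression: mgh = ½kx²
x = √(2mgh/k) = √(2 × 1.3 × 10 × 6.4 / 1100) = 0.3889 m

x = 0.39 m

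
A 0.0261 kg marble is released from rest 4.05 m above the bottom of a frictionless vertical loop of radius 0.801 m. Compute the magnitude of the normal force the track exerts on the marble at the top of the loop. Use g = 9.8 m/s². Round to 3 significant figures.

N = 1.31 N

Energy from release to top (height 2r): mgh = ½mv_top² + mg(2r)
v_top² = 2g(h − 2r) = 2(9.8)(4.05 − 1.602) = 47.981 m²/s²
At the top, both N and weight point toward the centre: N + mg = mv_top²/r
N = m(v_top²/r − g) = 0.0261(47.981/0.801 − 9.8) = 1.308 N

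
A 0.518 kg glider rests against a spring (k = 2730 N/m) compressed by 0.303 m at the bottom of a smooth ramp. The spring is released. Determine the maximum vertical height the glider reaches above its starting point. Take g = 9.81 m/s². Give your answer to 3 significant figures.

Energy conservation from release to the highest point: ½kx² = mgh
h = kx²/(2mg) = (2730)(0.303)²/(2 × 0.518 × 9.81) = 24.66 m

h = 24.7 m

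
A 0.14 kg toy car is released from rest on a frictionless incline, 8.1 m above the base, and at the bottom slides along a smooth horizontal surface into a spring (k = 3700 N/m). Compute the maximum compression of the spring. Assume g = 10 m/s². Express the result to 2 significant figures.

x = 0.078 m

Gravitational PE at the top equals spring PE at max compression: mgh = ½kx²
x = √(2mgh/k) = √(2 × 0.14 × 10 × 8.1 / 3700) = 0.07829 m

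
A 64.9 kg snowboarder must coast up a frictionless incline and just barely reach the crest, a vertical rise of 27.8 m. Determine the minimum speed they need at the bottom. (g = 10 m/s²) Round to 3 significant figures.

At the top they are momentarily at rest, so all KE converts to PE: ½mv² = mgh
v = √(2gh) = √(2 × 10 × 27.8) = 23.58 m/s

v = 23.6 m/s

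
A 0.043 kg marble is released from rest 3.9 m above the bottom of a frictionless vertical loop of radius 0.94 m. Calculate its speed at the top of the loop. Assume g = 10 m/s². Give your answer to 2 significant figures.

Energy conservation: mgh = ½mv_top² + mg(2r)
v_top² = 2g(h − 2r) = 2(10)(3.9 − 1.880) = 40.40
v_top = 6.356 m/s

v = 6.4 m/s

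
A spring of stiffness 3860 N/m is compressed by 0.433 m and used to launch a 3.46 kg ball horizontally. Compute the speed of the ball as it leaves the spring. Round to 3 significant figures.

The ball leaves the spring when the spring is at natural length, so ½kx² = ½mv²
v = x√(k/m) = 0.433 × √(3860/3.46) = 14.46 m/s

v = 14.5 m/s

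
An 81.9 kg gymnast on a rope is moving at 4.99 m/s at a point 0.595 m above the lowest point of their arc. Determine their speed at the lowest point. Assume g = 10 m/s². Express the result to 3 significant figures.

v = 6.07 m/s

Mechanical energy is conserved (no friction): ½mv₀² + mgh = ½mv²
The mass cancels from both sides.
v² = v₀² + 2gh = (4.99)² + 2(10)(0.595) = 36.800
v = √36.800 = 6.066 m/s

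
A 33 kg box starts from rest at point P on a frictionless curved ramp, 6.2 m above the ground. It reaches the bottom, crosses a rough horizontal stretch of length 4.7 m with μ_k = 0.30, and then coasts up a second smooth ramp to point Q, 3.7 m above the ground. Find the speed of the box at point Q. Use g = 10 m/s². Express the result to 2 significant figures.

v = 4.7 m/s

Energy at P: mgh₁ = (33)(10)(6.2) = 2046.0 J
Friction loss: W_f = μ_k mg d = 465.3 J
At Q: ½mv² + mgh₂ = mgh₁ − W_f
½mv² = 2046.0 − 465.3 − 1221.0 = 359.70 J
v = √(2 × 359.70/33) = 4.669 m/s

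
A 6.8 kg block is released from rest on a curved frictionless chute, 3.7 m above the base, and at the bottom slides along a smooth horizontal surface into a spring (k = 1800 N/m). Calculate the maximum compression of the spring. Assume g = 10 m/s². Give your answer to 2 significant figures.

At max compression the block is momentarily at rest: mgh = ½kx²
x = √(2mgh/k) = √(2 × 6.8 × 10 × 3.7 / 1800) = 0.5287 m

x = 0.53 m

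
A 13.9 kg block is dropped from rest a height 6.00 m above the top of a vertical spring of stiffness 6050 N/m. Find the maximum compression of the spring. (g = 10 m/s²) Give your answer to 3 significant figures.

Measuring PE from the top of the relaxed spring, at max compression the block has dropped H + x with zero KE, so:
mg(H + x) = ½kx²
½(6050)x² − (13.9)(10)x − (13.9)(10)(6.00) = 0
3025x² − 139.0x − 834.0 = 0
x = [139.0 + √(19321 + 1.0091e+07)]/(2 × 3025) = 0.5486 m

x = 0.549 m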